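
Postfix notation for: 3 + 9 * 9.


* has higher precedence, evaluate 9*9 first
Postfix: 3 9 9 * +


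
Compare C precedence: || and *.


'*' is multiplicative (level 10); '||' is logical OR (level 1)
Higher level binds tighter
'*' has higher precedence than '||'


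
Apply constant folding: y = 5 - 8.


5 - 8 = -3 at compile time
Optimized: y = -3


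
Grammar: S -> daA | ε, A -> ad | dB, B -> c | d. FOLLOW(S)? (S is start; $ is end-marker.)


$ ∈ FOLLOW(S). For each A -> αBβ: add FIRST(β)\{ε} to FOLLOW(B); if β nullable, add FOLLOW(A).
FOLLOW(S) = {$}


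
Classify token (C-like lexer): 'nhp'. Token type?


Pattern: letter/underscore followed by alphanumerics, not a keyword
Type: IDENTIFIER


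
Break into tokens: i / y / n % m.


Scan left to right, longest-match per lexeme
Tokens: ID(i), OP(/), ID(y), OP(/), ID(n), OP(%), ID(m)


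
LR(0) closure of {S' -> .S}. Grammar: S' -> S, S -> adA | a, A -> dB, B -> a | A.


Start: S' -> .S
For each item with dot before a nonterminal B, add B -> .γ for every B-production
Closure: [S' -> .S, S -> .adA, S -> .a]


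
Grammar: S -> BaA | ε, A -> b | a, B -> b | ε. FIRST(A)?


Per alternative of A: FIRST(b) = {b}; FIRST(a) = {a}
FIRST(A) = {a, b}


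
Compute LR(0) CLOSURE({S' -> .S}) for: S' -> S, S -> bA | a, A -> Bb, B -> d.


Start: S' -> .S
For each item with dot before a nonterminal B, add B -> .γ for every B-production
Closure: [S' -> .S, S -> .bA, S -> .a]


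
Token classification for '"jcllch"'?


Pattern: double-quoted sequence
Type: STRING_LITERAL


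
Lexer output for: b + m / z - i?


Scan left to right, longest-match per lexeme
Tokens: ID(b), OP(+), ID(m), OP(/), ID(z), OP(-), ID(i)


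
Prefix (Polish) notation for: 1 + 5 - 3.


left-to-right (same/higher precedence on left): tree is (- (+ 1 5) 3)
Prefix: - + 1 5 3


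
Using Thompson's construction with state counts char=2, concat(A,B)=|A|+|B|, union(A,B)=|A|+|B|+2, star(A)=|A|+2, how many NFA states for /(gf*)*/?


Syntax tree has 2 char leaf(s), 0 union(s), 2 star(s)
chars contribute 2×2 = 4; each union adds +2; each star adds +2
Total: 4 + 0 + 4 = 8 states


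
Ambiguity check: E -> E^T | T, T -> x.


precedence layered via separate nonterminal T: deterministic
Unambiguous


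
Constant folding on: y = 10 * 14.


10 * 14 = 140 at compile time
Optimized: y = 140


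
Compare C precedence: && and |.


'|' is bitwise OR (level 3); '&&' is logical AND (level 2)
Higher level binds tighter
'|' has higher precedence than '&&'


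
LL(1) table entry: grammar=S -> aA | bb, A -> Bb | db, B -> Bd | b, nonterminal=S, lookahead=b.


For [S, b]: 'b' ∈ FIRST(bb)
Entry: S -> bb


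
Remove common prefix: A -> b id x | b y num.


Common prefix: 'b'
Factored: A -> b A', A' -> id x | y num


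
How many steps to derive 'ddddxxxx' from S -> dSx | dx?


Derivation: S => dSx => ddSxx => dddSxxx => ddddxxxx
Steps: 4


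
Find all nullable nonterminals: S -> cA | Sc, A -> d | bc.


A nonterminal is nullable iff some alternative derives ε (directly, or every symbol in it is nullable)
Nullable: {}


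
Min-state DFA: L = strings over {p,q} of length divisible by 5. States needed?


Track length mod 5: states 0..4, accept at 0
Minimal DFA: 5 states


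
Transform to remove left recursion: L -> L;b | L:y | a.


Left-recursive alternatives: L;b, L:y; non-recursive: a
Introduce L': L -> aL', L' -> ;bL' | :yL' | ε


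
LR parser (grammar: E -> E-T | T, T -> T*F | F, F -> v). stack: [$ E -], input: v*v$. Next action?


no handle ('E-' is not any RHS); shift 'v'
Action: shift


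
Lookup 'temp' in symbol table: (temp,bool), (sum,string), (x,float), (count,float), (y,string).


Lookup 'temp' → type bool


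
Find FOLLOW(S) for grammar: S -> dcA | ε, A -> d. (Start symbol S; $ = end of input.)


$ ∈ FOLLOW(S). For each A -> αBβ: add FIRST(β)\{ε} to FOLLOW(B); if β nullable, add FOLLOW(A).
FOLLOW(S) = {$}


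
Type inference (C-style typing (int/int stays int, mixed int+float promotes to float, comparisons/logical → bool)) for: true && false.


Operand types: bool && bool
Rule: logical operators take bool operands and yield bool
Result type: bool


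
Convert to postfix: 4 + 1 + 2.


Left to right (same or higher precedence on left)
Postfix: 4 1 + 2 +


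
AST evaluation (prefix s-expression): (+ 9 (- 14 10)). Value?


Evaluate inner: (- 14 10) = 4
Evaluate root: (+ 9 4) = 13
Result: 13


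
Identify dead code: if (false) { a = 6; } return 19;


condition is constant false, so the whole block is unreachable
Dead: 'if (false) { a = 6; }'


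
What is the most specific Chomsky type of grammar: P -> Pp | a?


Left-linear: every RHS is a terminal or one nonterminal followed by a terminal
Classification: Type 3 (Regular)


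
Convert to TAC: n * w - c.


Break into single-operator statements:
t1 = n * w
t2 = t1 - c


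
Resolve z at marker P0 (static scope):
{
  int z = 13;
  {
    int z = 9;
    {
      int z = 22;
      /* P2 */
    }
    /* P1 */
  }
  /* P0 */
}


z declared in the same block as P0
z = 13


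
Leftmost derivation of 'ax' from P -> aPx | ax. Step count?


Derivation: P => ax
Steps: 1


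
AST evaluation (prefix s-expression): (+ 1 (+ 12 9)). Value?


Evaluate inner: (+ 12 9) = 21
Evaluate root: (+ 1 21) = 22
Result: 22


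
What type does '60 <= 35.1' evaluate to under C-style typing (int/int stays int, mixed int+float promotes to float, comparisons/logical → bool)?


Operand types: int <= float
Rule: comparison yields bool
Result type: bool


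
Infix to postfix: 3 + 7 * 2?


* has higher precedence, evaluate 7*2 first
Postfix: 3 7 2 * +


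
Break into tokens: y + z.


Scan left to right, longest-match per lexeme
Tokens: ID(y), OP(+), ID(z)


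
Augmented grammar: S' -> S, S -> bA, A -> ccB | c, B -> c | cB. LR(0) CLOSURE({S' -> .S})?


Start: S' -> .S
For each item with dot before a nonterminal B, add B -> .γ for every B-production
Closure: [S' -> .S, S -> .bA]


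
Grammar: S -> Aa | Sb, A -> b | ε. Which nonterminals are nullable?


A nonterminal is nullable iff some alternative derives ε (directly, or every symbol in it is nullable)
Nullable: {A}


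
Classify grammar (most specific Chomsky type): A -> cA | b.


Right-linear: every RHS is a terminal or a terminal followed by one nonterminal
Classification: Type 3 (Regular)


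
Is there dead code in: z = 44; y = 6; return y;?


z is assigned but never read
Dead: 'z = 44'


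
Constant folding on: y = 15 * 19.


15 * 19 = 285 at compile time
Optimized: y = 285


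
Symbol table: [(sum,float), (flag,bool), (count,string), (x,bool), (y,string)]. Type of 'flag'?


Lookup 'flag' → type bool


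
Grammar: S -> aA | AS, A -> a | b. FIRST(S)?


Per alternative of S: FIRST(aA) = {a}; FIRST(AS) = {a, b}
FIRST(S) = {a, b}


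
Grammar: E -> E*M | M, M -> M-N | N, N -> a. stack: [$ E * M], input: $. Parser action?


handle 'E*M' on top; lookahead ∈ FOLLOW(E) = {*, $}
Action: reduce (E -> E*M)


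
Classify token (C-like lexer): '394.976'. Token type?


Pattern: digits with a decimal point
Type: FLOAT_LITERAL


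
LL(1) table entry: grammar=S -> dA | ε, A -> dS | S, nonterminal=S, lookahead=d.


For [S, d]: 'd' ∈ FIRST(dA)
Entry: S -> dA


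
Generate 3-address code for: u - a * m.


Break into single-operator statements:
t1 = a * m
t2 = u - t1


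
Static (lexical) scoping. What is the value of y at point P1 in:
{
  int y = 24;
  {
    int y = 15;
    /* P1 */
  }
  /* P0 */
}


y declared in the same block as P1
y = 15


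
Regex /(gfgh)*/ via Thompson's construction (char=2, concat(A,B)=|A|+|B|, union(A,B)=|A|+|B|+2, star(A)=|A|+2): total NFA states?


Syntax tree has 4 char leaf(s), 0 union(s), 1 star(s)
chars contribute 4×2 = 8; each union adds +2; each star adds +2
Total: 8 + 0 + 2 = 10 states


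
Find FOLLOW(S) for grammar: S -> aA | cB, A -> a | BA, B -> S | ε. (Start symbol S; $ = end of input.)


$ ∈ FOLLOW(S). For each A -> αBβ: add FIRST(β)\{ε} to FOLLOW(B); if β nullable, add FOLLOW(A).
FOLLOW(S) = {$, a, c}


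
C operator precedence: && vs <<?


'<<' is shift (level 8); '&&' is logical AND (level 2)
Higher level binds tighter
'<<' has higher precedence than '&&'


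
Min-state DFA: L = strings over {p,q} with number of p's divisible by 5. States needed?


Track (count of p) mod 5: states 0..4, accept at 0
Minimal DFA: 5 states


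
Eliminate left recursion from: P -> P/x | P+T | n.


Left-recursive alternatives: P/x, P+T; non-recursive: n
Introduce P': P -> nP', P' -> /xP' | +TP' | ε


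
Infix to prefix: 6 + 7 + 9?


left-to-right (same/higher precedence on left): tree is (+ (+ 6 7) 9)
Prefix: + + 6 7 9


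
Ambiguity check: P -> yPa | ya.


balanced y^n…a^n: each string has a unique parse
Unambiguous


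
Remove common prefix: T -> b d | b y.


Common prefix: 'b'
Factored: T -> b T', T' -> d | y


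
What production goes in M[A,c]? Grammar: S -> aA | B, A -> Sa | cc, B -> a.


For [A, c]: 'c' ∈ FIRST(cc)
Entry: A -> cc


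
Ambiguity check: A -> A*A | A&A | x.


'x*x&x' has two parse trees (no precedence encoded between * and &)
Ambiguous


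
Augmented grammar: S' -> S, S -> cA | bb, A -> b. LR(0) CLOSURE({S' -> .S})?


Start: S' -> .S
For each item with dot before a nonterminal B, add B -> .γ for every B-production
Closure: [S' -> .S, S -> .cA, S -> .bb]


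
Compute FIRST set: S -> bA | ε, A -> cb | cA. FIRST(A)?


Per alternative of A: FIRST(cb) = {c}; FIRST(cA) = {c}
FIRST(A) = {c}


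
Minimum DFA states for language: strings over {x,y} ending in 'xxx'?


Track the longest suffix of input matching a prefix of 'xxx': 4 classes (prefixes of length 0..3)
Minimal DFA: 4 states


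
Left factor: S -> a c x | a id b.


Common prefix: 'a'
Factored: S -> a S', S' -> c x | id b


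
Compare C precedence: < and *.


'*' is multiplicative (level 10); '<' is relational (level 7)
Higher level binds tighter
'*' has higher precedence than '<'


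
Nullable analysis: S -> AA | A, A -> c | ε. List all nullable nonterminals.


A nonterminal is nullable iff some alternative derives ε (directly, or every symbol in it is nullable)
Nullable: {A, S}


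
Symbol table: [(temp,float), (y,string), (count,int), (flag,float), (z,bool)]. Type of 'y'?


Lookup 'y' → type string


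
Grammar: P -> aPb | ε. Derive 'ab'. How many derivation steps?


Derivation: P => aPb => ab
Steps: 2


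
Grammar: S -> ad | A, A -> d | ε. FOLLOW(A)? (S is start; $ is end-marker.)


$ ∈ FOLLOW(S). For each A -> αBβ: add FIRST(β)\{ε} to FOLLOW(B); if β nullable, add FOLLOW(A).
FOLLOW(A) = {$}


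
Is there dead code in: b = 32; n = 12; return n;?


b is assigned but never read
Dead: 'b = 32'


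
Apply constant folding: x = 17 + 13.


17 + 13 = 30 at compile time
Optimized: x = 30


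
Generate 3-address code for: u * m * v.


Break into single-operator statements:
t1 = u * m
t2 = t1 * v


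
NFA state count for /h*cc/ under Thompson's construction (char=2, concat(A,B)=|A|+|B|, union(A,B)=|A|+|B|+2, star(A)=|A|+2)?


Syntax tree has 3 char leaf(s), 0 union(s), 1 star(s)
chars contribute 3×2 = 6; each union adds +2; each star adds +2
Total: 6 + 0 + 2 = 8 states


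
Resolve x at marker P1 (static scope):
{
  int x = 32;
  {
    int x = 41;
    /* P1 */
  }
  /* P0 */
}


x declared in the same block as P1
x = 41


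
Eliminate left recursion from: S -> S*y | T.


Left-recursive alternatives: S*y; non-recursive: T
Introduce S': S -> TS', S' -> *yS' | ε


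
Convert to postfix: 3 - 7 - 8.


Left to right (same or higher precedence on left)
Postfix: 3 7 - 8 -


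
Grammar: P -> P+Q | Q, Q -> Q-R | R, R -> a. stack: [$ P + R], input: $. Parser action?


'R' (not preceded by Q-) is the handle for Q -> R
Action: reduce (Q -> R)


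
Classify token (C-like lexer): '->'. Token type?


Pattern: operator symbol
Type: OPERATOR


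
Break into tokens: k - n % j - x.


Scan left to right, longest-match per lexeme
Tokens: ID(k), OP(-), ID(n), OP(%), ID(j), OP(-), ID(x)


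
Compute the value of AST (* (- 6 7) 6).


Evaluate inner: (- 6 7) = -1
Evaluate root: (* -1 6) = -6
Result: -6


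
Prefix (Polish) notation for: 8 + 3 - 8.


left-to-right (same/higher precedence on left): tree is (- (+ 8 3) 8)
Prefix: - + 8 3 8


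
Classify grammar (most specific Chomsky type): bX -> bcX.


LHS has context (more than one symbol) and |LHS| ≤ |RHS|
Classification: Type 1 (Context-Sensitive)


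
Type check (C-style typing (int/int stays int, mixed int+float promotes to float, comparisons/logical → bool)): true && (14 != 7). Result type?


Operand types: bool && bool
Rule: logical operators take bool operands and yield bool
Result type: bool


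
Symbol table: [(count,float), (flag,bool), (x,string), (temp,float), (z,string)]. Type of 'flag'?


Lookup 'flag' → type bool


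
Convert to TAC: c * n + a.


Break into single-operator statements:
t1 = c * n
t2 = t1 + a


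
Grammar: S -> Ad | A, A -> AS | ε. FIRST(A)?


Per alternative of A: FIRST(AS) = {d, ε}; FIRST(ε) = {ε}
FIRST(A) = {d, ε}


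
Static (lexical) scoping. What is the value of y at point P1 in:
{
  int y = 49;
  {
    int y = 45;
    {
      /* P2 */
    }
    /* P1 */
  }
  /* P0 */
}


y declared in the same block as P1
y = 45


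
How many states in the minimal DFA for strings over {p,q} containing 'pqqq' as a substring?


KMP-style automaton: 4 progress states + 1 absorbing accept = 5
Minimal DFA: 5 states


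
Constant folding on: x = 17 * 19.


17 * 19 = 323 at compile time
Optimized: x = 323


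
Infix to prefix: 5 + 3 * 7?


'*' binds tighter: tree is (+ 5 (* 3 7))
Prefix: + 5 * 3 7


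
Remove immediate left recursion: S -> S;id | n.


Left-recursive alternatives: S;id; non-recursive: n
Introduce S': S -> nS', S' -> ;idS' | ε


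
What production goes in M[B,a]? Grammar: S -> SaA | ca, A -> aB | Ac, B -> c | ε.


For [B, a]: ε is nullable and 'a' ∈ FOLLOW(B)
Entry: B -> ε


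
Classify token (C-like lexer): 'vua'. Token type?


Pattern: letter/underscore followed by alphanumerics, not a keyword
Type: IDENTIFIER


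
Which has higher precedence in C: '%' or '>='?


'%' is multiplicative (level 10); '>=' is relational (level 7)
Higher level binds tighter
'%' has higher precedence than '>='


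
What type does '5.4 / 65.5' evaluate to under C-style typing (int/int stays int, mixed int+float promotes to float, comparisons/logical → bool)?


Operand types: float / float
Rule: mixed int/float promotes to float; int/int stays int
Result type: float


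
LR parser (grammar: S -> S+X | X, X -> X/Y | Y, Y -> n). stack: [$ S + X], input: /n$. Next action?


'/' can extend X; shift to build X -> X/Y
Action: shift


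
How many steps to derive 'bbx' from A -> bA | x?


Derivation: A => bA => bbA => bbx
Steps: 3


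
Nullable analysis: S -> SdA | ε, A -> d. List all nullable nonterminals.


A nonterminal is nullable iff some alternative derives ε (directly, or every symbol in it is nullable)
Nullable: {S}


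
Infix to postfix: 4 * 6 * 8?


Left to right (same or higher precedence on left)
Postfix: 4 6 * 8 *


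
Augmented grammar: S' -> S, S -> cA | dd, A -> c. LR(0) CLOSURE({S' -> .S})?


Start: S' -> .S
For each item with dot before a nonterminal B, add B -> .γ for every B-production
Closure: [S' -> .S, S -> .cA, S -> .dd]


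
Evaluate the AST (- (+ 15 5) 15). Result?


Evaluate inner: (+ 15 5) = 20
Evaluate root: (- 20 15) = 5
Result: 5


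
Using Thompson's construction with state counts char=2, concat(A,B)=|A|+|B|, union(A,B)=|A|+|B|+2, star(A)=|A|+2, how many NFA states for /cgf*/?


Syntax tree has 3 char leaf(s), 0 union(s), 1 star(s)
chars contribute 3×2 = 6; each union adds +2; each star adds +2
Total: 6 + 0 + 2 = 8 states


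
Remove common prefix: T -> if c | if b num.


Common prefix: 'if'
Factored: T -> if T', T' -> c | b num


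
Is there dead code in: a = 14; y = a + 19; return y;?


a is read by y's definition; y is returned
No dead code


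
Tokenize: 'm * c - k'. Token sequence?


Scan left to right, longest-match per lexeme
Tokens: ID(m), OP(*), ID(c), OP(-), ID(k)


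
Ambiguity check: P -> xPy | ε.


balanced x^n…y^n: each string has a unique parse
Unambiguous


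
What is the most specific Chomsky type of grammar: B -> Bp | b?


Left-linear: every RHS is a terminal or one nonterminal followed by a terminal
Classification: Type 3 (Regular)


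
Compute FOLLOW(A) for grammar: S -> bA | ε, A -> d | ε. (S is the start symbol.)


$ ∈ FOLLOW(S). For each A -> αBβ: add FIRST(β)\{ε} to FOLLOW(B); if β nullable, add FOLLOW(A).
FOLLOW(A) = {$}


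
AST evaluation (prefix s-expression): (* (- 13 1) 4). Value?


Evaluate inner: (- 13 1) = 12
Evaluate root: (* 12 4) = 48
Result: 48


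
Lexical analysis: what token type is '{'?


Pattern: delimiter/punctuation
Type: PUNCTUATION


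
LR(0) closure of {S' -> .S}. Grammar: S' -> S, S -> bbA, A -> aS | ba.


Start: S' -> .S
For each item with dot before a nonterminal B, add B -> .γ for every B-production
Closure: [S' -> .S, S -> .bbA]


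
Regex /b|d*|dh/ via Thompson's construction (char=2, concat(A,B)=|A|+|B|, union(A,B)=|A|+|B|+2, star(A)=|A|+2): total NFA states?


Syntax tree has 4 char leaf(s), 2 union(s), 1 star(s)
chars contribute 4×2 = 8; each union adds +2; each star adds +2
Total: 8 + 4 + 2 = 14 states


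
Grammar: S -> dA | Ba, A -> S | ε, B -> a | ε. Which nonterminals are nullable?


A nonterminal is nullable iff some alternative derives ε (directly, or every symbol in it is nullable)
Nullable: {A, B}


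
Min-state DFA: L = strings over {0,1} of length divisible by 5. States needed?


Track length mod 5: states 0..4, accept at 0
Minimal DFA: 5 states


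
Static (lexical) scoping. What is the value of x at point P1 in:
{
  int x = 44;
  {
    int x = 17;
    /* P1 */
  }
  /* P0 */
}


x declared in the same block as P1
x = 17


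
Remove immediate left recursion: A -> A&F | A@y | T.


Left-recursive alternatives: A&F, A@y; non-recursive: T
Introduce A': A -> TA', A' -> &FA' | @yA' | ε


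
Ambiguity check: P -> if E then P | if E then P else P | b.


dangling else: 'if E then if E then b else b' parses two ways
Ambiguous


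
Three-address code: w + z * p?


Break into single-operator statements:
t1 = z * p
t2 = w + t1


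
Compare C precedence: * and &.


'*' is multiplicative (level 10); '&' is bitwise AND (level 5)
Higher level binds tighter
'*' has higher precedence than '&'


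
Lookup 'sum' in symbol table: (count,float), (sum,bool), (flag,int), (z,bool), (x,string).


Lookup 'sum' → type bool


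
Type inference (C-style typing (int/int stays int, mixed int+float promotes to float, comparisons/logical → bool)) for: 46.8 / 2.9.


Operand types: float / float
Rule: mixed int/float promotes to float; int/int stays int
Result type: float


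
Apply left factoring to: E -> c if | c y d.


Common prefix: 'c'
Factored: E -> c E', E' -> if | y d


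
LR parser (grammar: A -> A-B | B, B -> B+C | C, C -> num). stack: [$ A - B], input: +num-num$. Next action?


'+' can extend B; shift to build B -> B+C
Action: shift


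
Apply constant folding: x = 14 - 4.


14 - 4 = 10 at compile time
Optimized: x = 10


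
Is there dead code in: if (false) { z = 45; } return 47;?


condition is constant false, so the whole block is unreachable
Dead: 'if (false) { z = 45; }'


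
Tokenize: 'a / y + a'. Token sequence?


Scan left to right, longest-match per lexeme
Tokens: ID(a), OP(/), ID(y), OP(+), ID(a)


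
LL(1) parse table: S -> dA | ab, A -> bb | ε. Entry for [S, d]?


For [S, d]: 'd' ∈ FIRST(dA)
Entry: S -> dA


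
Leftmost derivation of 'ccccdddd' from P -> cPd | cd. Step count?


Derivation: P => cPd => ccPdd => cccPddd => ccccdddd
Steps: 4


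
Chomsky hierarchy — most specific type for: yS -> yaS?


LHS has context (more than one symbol) and |LHS| ≤ |RHS|
Classification: Type 1 (Context-Sensitive)


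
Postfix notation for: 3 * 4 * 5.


Left to right (same or higher precedence on left)
Postfix: 3 4 * 5 *


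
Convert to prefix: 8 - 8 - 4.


left-to-right (same/higher precedence on left): tree is (- (- 8 8) 4)
Prefix: - - 8 8 4


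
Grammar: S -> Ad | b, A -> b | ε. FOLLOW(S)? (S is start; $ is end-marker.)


$ ∈ FOLLOW(S). For each A -> αBβ: add FIRST(β)\{ε} to FOLLOW(B); if β nullable, add FOLLOW(A).
FOLLOW(S) = {$}


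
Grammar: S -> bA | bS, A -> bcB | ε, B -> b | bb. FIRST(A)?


Per alternative of A: FIRST(bcB) = {b}; FIRST(ε) = {ε}
FIRST(A) = {b, ε}


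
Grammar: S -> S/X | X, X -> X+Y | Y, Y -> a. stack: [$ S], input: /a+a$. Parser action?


shift '/' to continue S -> S/X
Action: shift


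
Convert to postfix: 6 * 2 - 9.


Left to right (same or higher precedence on left)
Postfix: 6 2 * 9 -


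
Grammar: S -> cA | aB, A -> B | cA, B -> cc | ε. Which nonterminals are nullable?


A nonterminal is nullable iff some alternative derives ε (directly, or every symbol in it is nullable)
Nullable: {A, B}


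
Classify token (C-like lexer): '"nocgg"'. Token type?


Pattern: double-quoted sequence
Type: STRING_LITERAL


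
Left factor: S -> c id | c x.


Common prefix: 'c'
Factored: S -> c S', S' -> id | x


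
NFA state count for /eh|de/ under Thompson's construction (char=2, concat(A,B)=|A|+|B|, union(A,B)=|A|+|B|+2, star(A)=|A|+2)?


Syntax tree has 4 char leaf(s), 1 union(s), 0 star(s)
chars contribute 4×2 = 8; each union adds +2; each star adds +2
Total: 8 + 2 + 0 = 10 states


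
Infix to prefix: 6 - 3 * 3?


'*' binds tighter: tree is (- 6 (* 3 3))
Prefix: - 6 * 3 3


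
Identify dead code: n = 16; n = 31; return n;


first assignment to n is overwritten before any read
Dead: 'n = 16'


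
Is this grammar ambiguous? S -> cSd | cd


balanced c^n…d^n: each string has a unique parse
Unambiguous


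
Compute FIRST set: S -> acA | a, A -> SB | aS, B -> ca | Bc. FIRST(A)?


Per alternative of A: FIRST(SB) = {a}; FIRST(aS) = {a}
FIRST(A) = {a}


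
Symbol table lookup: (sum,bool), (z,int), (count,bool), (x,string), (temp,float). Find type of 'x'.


Lookup 'x' → type string


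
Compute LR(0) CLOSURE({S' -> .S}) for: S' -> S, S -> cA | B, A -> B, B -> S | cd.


Start: S' -> .S
For each item with dot before a nonterminal B, add B -> .γ for every B-production
Closure: [S' -> .S, S -> .cA, S -> .B, B -> .S, B -> .cd]


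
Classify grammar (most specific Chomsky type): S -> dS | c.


Right-linear: every RHS is a terminal or a terminal followed by one nonterminal
Classification: Type 3 (Regular)


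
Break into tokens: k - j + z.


Scan left to right, longest-match per lexeme
Tokens: ID(k), OP(-), ID(j), OP(+), ID(z)


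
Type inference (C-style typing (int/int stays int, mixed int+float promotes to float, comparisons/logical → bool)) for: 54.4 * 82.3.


Operand types: float * float
Rule: mixed int/float promotes to float; int/int stays int
Result type: float


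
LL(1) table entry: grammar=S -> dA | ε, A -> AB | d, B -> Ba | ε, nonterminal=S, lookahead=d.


For [S, d]: 'd' ∈ FIRST(dA)
Entry: S -> dA


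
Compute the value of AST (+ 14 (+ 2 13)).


Evaluate inner: (+ 2 13) = 15
Evaluate root: (+ 14 15) = 29
Result: 29


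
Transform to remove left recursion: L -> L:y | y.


Left-recursive alternatives: L:y; non-recursive: y
Introduce L': L -> yL', L' -> :yL' | ε


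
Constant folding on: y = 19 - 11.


19 - 11 = 8 at compile time
Optimized: y = 8


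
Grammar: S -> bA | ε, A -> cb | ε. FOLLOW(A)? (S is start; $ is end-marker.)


$ ∈ FOLLOW(S). For each A -> αBβ: add FIRST(β)\{ε} to FOLLOW(B); if β nullable, add FOLLOW(A).
FOLLOW(A) = {$}


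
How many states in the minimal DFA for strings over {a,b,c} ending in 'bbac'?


Track the longest suffix of input matching a prefix of 'bbac': 5 classes (prefixes of length 0..4)
Minimal DFA: 5 states


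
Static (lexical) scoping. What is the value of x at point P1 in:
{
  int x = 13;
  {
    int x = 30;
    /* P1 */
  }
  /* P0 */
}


x declared in the same block as P1
x = 30


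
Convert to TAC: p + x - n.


Break into single-operator statements:
t1 = p + x
t2 = t1 - n


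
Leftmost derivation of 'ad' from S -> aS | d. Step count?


Derivation: S => aS => ad
Steps: 2


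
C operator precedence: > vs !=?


'>' is relational (level 7); '!=' is equality (level 6)
Higher level binds tighter
'>' has higher precedence than '!='


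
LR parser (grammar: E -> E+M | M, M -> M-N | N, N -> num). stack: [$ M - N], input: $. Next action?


handle 'M-N' on top
Action: reduce (M -> M-N)


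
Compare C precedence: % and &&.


'%' is multiplicative (level 10); '&&' is logical AND (level 2)
Higher level binds tighter
'%' has higher precedence than '&&'


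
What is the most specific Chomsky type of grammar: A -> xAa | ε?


Single nonterminal LHS, but x^n a^n is not regular
Classification: Type 2 (Context-Free)


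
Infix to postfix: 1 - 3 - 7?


Left to right (same or higher precedence on left)
Postfix: 1 3 - 7 -


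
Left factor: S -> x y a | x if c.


Common prefix: 'x'
Factored: S -> x S', S' -> y a | if c


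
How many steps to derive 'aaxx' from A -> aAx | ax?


Derivation: A => aAx => aaxx
Steps: 2


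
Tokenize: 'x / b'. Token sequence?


Scan left to right, longest-match per lexeme
Tokens: ID(x), OP(/), ID(b)


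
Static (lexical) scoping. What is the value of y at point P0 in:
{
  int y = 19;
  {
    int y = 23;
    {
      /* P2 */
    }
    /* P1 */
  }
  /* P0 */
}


y declared in the same block as P0
y = 19


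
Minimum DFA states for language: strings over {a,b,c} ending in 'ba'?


Track the longest suffix of input matching a prefix of 'ba': 3 classes (prefixes of length 0..2)
Minimal DFA: 3 states


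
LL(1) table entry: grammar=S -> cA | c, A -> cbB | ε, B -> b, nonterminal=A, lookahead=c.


For [A, c]: 'c' ∈ FIRST(cbB)
Entry: A -> cbB


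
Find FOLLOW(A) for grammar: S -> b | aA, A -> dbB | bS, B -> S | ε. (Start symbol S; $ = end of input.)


$ ∈ FOLLOW(S). For each A -> αBβ: add FIRST(β)\{ε} to FOLLOW(B); if β nullable, add FOLLOW(A).
FOLLOW(A) = {$}


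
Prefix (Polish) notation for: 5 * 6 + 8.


left-to-right (same/higher precedence on left): tree is (+ (* 5 6) 8)
Prefix: + * 5 6 8


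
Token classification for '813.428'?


Pattern: digits with a decimal point
Type: FLOAT_LITERAL


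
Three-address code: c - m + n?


Break into single-operator statements:
t1 = c - m
t2 = t1 + n


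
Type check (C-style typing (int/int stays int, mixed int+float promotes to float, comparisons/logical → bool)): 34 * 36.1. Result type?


Operand types: int * float
Rule: mixed int/float promotes to float; int/int stays int
Result type: float


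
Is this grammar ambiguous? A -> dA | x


right-linear, alternatives start with distinct terminals 'd' vs 'x': unique leftmost derivation
Unambiguous


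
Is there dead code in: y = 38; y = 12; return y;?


first assignment to y is overwritten before any read
Dead: 'y = 38'


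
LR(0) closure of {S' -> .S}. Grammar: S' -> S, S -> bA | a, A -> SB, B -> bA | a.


Start: S' -> .S
For each item with dot before a nonterminal B, add B -> .γ for every B-production
Closure: [S' -> .S, S -> .bA, S -> .a]


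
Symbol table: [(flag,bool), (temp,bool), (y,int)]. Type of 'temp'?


Lookup 'temp' → type bool


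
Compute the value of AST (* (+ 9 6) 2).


Evaluate inner: (+ 9 6) = 15
Evaluate root: (* 15 2) = 30
Result: 30


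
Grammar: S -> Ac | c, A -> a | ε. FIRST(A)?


Per alternative of A: FIRST(a) = {a}; FIRST(ε) = {ε}
FIRST(A) = {a, ε}


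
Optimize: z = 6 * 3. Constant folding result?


6 * 3 = 18 at compile time
Optimized: z = 18


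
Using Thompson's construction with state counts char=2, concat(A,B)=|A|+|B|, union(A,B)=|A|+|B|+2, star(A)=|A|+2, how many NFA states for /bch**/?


Syntax tree has 3 char leaf(s), 0 union(s), 2 star(s)
chars contribute 3×2 = 6; each union adds +2; each star adds +2
Total: 6 + 0 + 4 = 10 states


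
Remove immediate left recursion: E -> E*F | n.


Left-recursive alternatives: E*F; non-recursive: n
Introduce E': E -> nE', E' -> *FE' | ε


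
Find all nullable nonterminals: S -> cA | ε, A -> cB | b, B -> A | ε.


A nonterminal is nullable iff some alternative derives ε (directly, or every symbol in it is nullable)
Nullable: {B, S}


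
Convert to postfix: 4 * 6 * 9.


Left to right (same or higher precedence on left)
Postfix: 4 6 * 9 *


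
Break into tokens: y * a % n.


Scan left to right, longest-match per lexeme
Tokens: ID(y), OP(*), ID(a), OP(%), ID(n)


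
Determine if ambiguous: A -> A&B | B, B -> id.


precedence layered via separate nonterminal B: deterministic
Unambiguous


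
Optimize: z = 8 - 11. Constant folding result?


8 - 11 = -3 at compile time
Optimized: z = -3


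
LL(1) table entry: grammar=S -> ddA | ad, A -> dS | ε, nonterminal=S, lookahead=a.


For [S, a]: 'a' ∈ FIRST(ad)
Entry: S -> ad


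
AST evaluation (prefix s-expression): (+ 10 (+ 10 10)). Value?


Evaluate inner: (+ 10 10) = 20
Evaluate root: (+ 10 20) = 30
Result: 30


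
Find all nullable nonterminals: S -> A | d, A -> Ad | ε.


A nonterminal is nullable iff some alternative derives ε (directly, or every symbol in it is nullable)
Nullable: {A, S}


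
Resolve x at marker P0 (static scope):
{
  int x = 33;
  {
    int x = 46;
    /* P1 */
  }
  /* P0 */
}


x declared in the same block as P0
x = 33


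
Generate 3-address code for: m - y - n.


Break into single-operator statements:
t1 = m - y
t2 = t1 - n


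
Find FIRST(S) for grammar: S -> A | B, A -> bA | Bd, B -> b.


Per alternative of S: FIRST(A) = {b}; FIRST(B) = {b}
FIRST(S) = {b}


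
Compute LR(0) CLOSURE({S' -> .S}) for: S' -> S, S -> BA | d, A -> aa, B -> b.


Start: S' -> .S
For each item with dot before a nonterminal B, add B -> .γ for every B-production
Closure: [S' -> .S, S -> .BA, S -> .d, B -> .b]


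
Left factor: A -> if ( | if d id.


Common prefix: 'if'
Factored: A -> if A', A' -> ( | d id


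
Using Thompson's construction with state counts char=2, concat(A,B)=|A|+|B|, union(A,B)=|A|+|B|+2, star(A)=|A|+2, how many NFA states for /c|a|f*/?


Syntax tree has 3 char leaf(s), 2 union(s), 1 star(s)
chars contribute 3×2 = 6; each union adds +2; each star adds +2
Total: 6 + 4 + 2 = 12 states


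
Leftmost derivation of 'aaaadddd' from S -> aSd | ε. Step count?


Derivation: S => aSd => aaSdd => aaaSddd => aaaaSdddd => aaaadddd
Steps: 5


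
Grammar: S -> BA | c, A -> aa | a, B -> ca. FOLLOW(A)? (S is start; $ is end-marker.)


$ ∈ FOLLOW(S). For each A -> αBβ: add FIRST(β)\{ε} to FOLLOW(B); if β nullable, add FOLLOW(A).
FOLLOW(A) = {$}


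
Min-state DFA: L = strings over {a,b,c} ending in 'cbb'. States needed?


Track the longest suffix of input matching a prefix of 'cbb': 4 classes (prefixes of length 0..3)
Minimal DFA: 4 states


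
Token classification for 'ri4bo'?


Pattern: letter/underscore followed by alphanumerics, not a keyword
Type: IDENTIFIER


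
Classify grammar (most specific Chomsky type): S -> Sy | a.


Left-linear: every RHS is a terminal or one nonterminal followed by a terminal
Classification: Type 3 (Regular)


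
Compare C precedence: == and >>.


'>>' is shift (level 8); '==' is equality (level 6)
Higher level binds tighter
'>>' has higher precedence than '=='


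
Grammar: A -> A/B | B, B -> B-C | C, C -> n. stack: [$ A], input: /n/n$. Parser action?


shift '/' to continue A -> A/B
Action: shift


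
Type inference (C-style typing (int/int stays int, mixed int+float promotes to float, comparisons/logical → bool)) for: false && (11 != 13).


Operand types: bool && bool
Rule: logical operators take bool operands and yield bool
Result type: bool


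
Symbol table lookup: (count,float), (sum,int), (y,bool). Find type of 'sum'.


Lookup 'sum' → type int


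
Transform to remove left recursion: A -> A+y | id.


Left-recursive alternatives: A+y; non-recursive: id
Introduce A': A -> idA', A' -> +yA' | ε


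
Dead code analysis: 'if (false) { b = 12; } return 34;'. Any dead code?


condition is constant false, so the whole block is unreachable
Dead: 'if (false) { b = 12; }'


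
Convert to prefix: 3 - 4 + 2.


left-to-right (same/higher precedence on left): tree is (+ (- 3 4) 2)
Prefix: + - 3 4 2


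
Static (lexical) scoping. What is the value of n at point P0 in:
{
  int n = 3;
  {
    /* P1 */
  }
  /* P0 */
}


n declared in the same block as P0
n = 3


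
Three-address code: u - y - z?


Break into single-operator statements:
t1 = u - y
t2 = t1 - z


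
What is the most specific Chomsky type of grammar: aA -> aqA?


LHS has context (more than one symbol) and |LHS| ≤ |RHS|
Classification: Type 1 (Context-Sensitive)


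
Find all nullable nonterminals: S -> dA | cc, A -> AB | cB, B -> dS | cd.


A nonterminal is nullable iff some alternative derives ε (directly, or every symbol in it is nullable)
Nullable: {}


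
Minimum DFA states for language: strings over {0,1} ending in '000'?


Track the longest suffix of input matching a prefix of '000': 4 classes (prefixes of length 0..3)
Minimal DFA: 4 states


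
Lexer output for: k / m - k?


Scan left to right, longest-match per lexeme
Tokens: ID(k), OP(/), ID(m), OP(-), ID(k)


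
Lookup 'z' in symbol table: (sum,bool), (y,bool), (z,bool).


Lookup 'z' → type bool


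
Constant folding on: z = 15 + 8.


15 + 8 = 23 at compile time
Optimized: z = 23


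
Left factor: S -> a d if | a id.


Common prefix: 'a'
Factored: S -> a S', S' -> d if | id


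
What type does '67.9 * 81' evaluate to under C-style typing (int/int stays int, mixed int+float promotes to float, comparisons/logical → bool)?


Operand types: float * int
Rule: mixed int/float promotes to float; int/int stays int
Result type: float


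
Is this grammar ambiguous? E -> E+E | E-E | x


'x+x-x' has two parse trees (no precedence encoded between + and -)
Ambiguous


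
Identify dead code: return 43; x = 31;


statement follows a return and is unreachable
Dead: 'x = 31'


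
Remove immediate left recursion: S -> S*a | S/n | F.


Left-recursive alternatives: S*a, S/n; non-recursive: F
Introduce S': S -> FS', S' -> *aS' | /nS' | ε


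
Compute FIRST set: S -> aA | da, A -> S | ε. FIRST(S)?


Per alternative of S: FIRST(aA) = {a}; FIRST(da) = {d}
FIRST(S) = {a, d}


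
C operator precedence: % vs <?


'%' is multiplicative (level 10); '<' is relational (level 7)
Higher level binds tighter
'%' has higher precedence than '<'


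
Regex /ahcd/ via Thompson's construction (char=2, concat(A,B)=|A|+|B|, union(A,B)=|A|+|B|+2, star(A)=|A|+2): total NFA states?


Syntax tree has 4 char leaf(s), 0 union(s), 0 star(s)
chars contribute 4×2 = 8; each union adds +2; each star adds +2
Total: 8 + 0 + 0 = 8 states


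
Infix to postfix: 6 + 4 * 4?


* has higher precedence, evaluate 4*4 first
Postfix: 6 4 4 * +


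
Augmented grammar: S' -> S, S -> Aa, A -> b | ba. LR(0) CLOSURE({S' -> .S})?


Start: S' -> .S
For each item with dot before a nonterminal B, add B -> .γ for every B-production
Closure: [S' -> .S, S -> .Aa, A -> .b, A -> .ba]


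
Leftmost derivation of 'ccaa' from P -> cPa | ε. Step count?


Derivation: P => cPa => ccPaa => ccaa
Steps: 3


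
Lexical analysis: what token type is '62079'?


Pattern: digits only
Type: INTEGER_LITERAL


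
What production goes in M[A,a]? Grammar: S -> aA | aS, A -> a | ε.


For [A, a]: 'a' ∈ FIRST(a)
Entry: A -> a


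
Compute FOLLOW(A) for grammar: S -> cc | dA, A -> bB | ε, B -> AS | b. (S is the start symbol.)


$ ∈ FOLLOW(S). For each A -> αBβ: add FIRST(β)\{ε} to FOLLOW(B); if β nullable, add FOLLOW(A).
FOLLOW(A) = {$, c, d}


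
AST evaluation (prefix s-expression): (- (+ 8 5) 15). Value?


Evaluate inner: (+ 8 5) = 13
Evaluate root: (- 13 15) = -2
Result: -2


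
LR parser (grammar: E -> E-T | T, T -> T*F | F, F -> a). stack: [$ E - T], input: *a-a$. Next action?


'*' can extend T; shift to build T -> T*F
Action: shift


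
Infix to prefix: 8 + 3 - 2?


left-to-right (same/higher precedence on left): tree is (- (+ 8 3) 2)
Prefix: - + 8 3 2


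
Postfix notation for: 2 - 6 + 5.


Left to right (same or higher precedence on left)
Postfix: 2 6 - 5 +


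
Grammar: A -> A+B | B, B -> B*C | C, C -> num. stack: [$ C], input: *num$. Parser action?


'C' (not preceded by B*) is the handle for B -> C
Action: reduce (B -> C)


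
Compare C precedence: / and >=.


'/' is multiplicative (level 10); '>=' is relational (level 7)
Higher level binds tighter
'/' has higher precedence than '>='


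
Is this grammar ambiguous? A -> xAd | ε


balanced x^n…d^n: each string has a unique parse
Unambiguous


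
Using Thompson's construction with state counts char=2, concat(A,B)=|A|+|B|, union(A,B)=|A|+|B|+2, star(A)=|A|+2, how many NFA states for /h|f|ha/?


Syntax tree has 4 char leaf(s), 2 union(s), 0 star(s)
chars contribute 4×2 = 8; each union adds +2; each star adds +2
Total: 8 + 4 + 0 = 12 states


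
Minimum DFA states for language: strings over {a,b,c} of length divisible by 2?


Track length mod 2: states 0..1, accept at 0
Minimal DFA: 2 states


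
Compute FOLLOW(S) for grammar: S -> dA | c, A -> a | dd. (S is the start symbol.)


$ ∈ FOLLOW(S). For each A -> αBβ: add FIRST(β)\{ε} to FOLLOW(B); if β nullable, add FOLLOW(A).
FOLLOW(S) = {$}


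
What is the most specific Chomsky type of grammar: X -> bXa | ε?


Single nonterminal LHS, but b^n a^n is not regular
Classification: Type 2 (Context-Free)


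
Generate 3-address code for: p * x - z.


Break into single-operator statements:
t1 = p * x
t2 = t1 - z


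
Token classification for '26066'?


Pattern: digits only
Type: INTEGER_LITERAL


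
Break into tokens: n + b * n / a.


Scan left to right, longest-match per lexeme
Tokens: ID(n), OP(+), ID(b), OP(*), ID(n), OP(/), ID(a)


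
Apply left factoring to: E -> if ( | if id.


Common prefix: 'if'
Factored: E -> if E', E' -> ( | id


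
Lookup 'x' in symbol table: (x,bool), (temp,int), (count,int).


Lookup 'x' → type bool


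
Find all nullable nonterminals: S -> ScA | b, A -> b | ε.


A nonterminal is nullable iff some alternative derives ε (directly, or every symbol in it is nullable)
Nullable: {A}


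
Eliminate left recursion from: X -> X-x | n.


Left-recursive alternatives: X-x; non-recursive: n
Introduce X': X -> nX', X' -> -xX' | ε
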